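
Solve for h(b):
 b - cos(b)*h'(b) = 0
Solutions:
 h(b) = C1 + Integral(b/cos(b), b)


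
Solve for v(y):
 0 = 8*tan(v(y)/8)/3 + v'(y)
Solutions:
 v(y) = -8*asin(C1*exp(-y/3)) + 8*pi
 v(y) = 8*asin(C1*exp(-y/3))


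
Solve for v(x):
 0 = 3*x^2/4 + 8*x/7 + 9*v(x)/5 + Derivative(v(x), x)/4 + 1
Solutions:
 v(x) = C1*exp(-36*x/5) - 5*x^2/12 - 785*x/1512 - 26315/54432


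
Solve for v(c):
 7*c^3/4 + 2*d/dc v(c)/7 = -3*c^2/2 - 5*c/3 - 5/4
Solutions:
 v(c) = C1 - 49*c^4/32 - 7*c^3/4 - 35*c^2/12 - 35*c/8


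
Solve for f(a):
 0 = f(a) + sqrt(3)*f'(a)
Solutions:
 f(a) = C1*exp(-sqrt(3)*a/3)


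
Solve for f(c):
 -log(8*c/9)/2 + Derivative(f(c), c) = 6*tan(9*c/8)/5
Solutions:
 f(c) = C1 + c*log(c)/2 - c*log(3) - c/2 + 3*c*log(2)/2 - 16*log(cos(9*c/8))/15


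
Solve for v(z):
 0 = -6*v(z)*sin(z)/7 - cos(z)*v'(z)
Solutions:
 v(z) = C1*cos(z)^(6/7)


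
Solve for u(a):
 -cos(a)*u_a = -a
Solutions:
 u(a) = C1 + Integral(a/cos(a), a)


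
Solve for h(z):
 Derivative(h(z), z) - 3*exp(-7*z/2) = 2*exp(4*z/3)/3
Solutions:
 h(z) = C1 + exp(4*z/3)/2 - 6*exp(-7*z/2)/7


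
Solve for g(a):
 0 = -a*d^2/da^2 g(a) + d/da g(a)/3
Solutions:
 g(a) = C1 + C2*a^(4/3)


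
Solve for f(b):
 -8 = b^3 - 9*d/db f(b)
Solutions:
 f(b) = C1 + b^4/36 + 8*b/9


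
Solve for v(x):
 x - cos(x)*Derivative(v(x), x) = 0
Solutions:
 v(x) = C1 + Integral(x/cos(x), x)


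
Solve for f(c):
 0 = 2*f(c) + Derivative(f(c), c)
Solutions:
 f(c) = C1*exp(-2*c)


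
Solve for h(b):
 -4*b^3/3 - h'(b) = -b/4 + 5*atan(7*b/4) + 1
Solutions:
 h(b) = C1 - b^4/3 + b^2/8 - 5*b*atan(7*b/4) - b + 10*log(49*b^2 + 16)/7


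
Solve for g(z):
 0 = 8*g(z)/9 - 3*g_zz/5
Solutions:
 g(z) = C1*exp(-2*sqrt(30)*z/9) + C2*exp(2*sqrt(30)*z/9)


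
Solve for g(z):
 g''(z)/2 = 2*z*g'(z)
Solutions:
 g(z) = C1 + C2*erfi(sqrt(2)*z)


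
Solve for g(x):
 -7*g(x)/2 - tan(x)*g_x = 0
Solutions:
 g(x) = C1/sin(x)^(7/2)


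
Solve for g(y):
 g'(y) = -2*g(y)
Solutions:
 g(y) = C1*exp(-2*y)


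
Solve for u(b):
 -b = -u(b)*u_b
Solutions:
 u(b) = -sqrt(C1 + b^2)
 u(b) = sqrt(C1 + b^2)


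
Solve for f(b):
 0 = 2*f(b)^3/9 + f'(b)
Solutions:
 f(b) = -3*sqrt(2)*sqrt(-1/(C1 - 2*b))/2
 f(b) = 3*sqrt(2)*sqrt(-1/(C1 - 2*b))/2


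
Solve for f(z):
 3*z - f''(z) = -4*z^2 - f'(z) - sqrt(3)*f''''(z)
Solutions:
 f(z) = C1 + C2*exp(z*(2*6^(1/3)/(sqrt(81 - 4*sqrt(3)) + 9)^(1/3) + 2^(2/3)*3^(1/6)*(sqrt(81 - 4*sqrt(3)) + 9)^(1/3))/12)*sin(z*(-6^(2/3)*(sqrt(81 - 4*sqrt(3)) + 9)^(1/3) + 2*2^(1/3)*3^(5/6)/(sqrt(81 - 4*sqrt(3)) + 9)^(1/3))/12) + C3*exp(z*(2*6^(1/3)/(sqrt(81 - 4*sqrt(3)) + 9)^(1/3) + 2^(2/3)*3^(1/6)*(sqrt(81 - 4*sqrt(3)) + 9)^(1/3))/12)*cos(z*(-6^(2/3)*(sqrt(81 - 4*sqrt(3)) + 9)^(1/3) + 2*2^(1/3)*3^(5/6)/(sqrt(81 - 4*sqrt(3)) + 9)^(1/3))/12) + C4*exp(-z*(2*6^(1/3)/(sqrt(81 - 4*sqrt(3)) + 9)^(1/3) + 2^(2/3)*3^(1/6)*(sqrt(81 - 4*sqrt(3)) + 9)^(1/3))/6) - 4*z^3/3 - 11*z^2/2 - 11*z


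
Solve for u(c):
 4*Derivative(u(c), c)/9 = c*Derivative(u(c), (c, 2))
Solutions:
 u(c) = C1 + C2*c^(13/9)


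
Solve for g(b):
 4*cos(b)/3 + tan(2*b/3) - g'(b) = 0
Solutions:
 g(b) = C1 - 3*log(cos(2*b/3))/2 + 4*sin(b)/3


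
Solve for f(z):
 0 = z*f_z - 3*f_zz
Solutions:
 f(z) = C1 + C2*erfi(sqrt(6)*z/6)


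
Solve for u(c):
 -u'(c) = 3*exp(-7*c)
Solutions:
 u(c) = C1 + 3*exp(-7*c)/7


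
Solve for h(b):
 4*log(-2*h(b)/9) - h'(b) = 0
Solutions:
 -Integral(1/(log(-_y) - 2*log(3) + log(2)), (_y, h(b)))/4 = C1 - b


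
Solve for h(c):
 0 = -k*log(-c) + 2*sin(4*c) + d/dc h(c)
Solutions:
 h(c) = C1 + c*k*(log(-c) - 1) + cos(4*c)/2


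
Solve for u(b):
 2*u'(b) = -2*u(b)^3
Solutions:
 u(b) = -sqrt(2)*sqrt(-1/(C1 - b))/2
 u(b) = sqrt(2)*sqrt(-1/(C1 - b))/2


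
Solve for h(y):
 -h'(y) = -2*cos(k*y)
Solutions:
 h(y) = C1 + 2*sin(k*y)/k


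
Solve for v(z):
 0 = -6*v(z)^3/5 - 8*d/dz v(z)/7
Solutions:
 v(z) = -sqrt(10)*sqrt(-1/(C1 - 21*z))
 v(z) = sqrt(10)*sqrt(-1/(C1 - 21*z))


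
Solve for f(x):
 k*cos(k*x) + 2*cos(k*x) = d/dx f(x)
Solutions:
 f(x) = C1 + sin(k*x) + 2*sin(k*x)/k


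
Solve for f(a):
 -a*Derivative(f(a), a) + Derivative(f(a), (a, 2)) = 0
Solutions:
 f(a) = C1 + C2*erfi(sqrt(2)*a/2)


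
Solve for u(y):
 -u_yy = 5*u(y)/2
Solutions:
 u(y) = C1*sin(sqrt(10)*y/2) + C2*cos(sqrt(10)*y/2)


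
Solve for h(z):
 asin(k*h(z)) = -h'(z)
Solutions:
 Integral(1/asin(_y*k), (_y, h(z))) = C1 - z


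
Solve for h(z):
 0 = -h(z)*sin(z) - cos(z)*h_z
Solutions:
 h(z) = C1*cos(z)


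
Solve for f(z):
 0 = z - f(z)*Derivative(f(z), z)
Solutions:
 f(z) = -sqrt(C1 + z^2)
 f(z) = sqrt(C1 + z^2)


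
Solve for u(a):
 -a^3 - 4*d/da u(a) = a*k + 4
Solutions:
 u(a) = C1 - a^4/16 - a^2*k/8 - a


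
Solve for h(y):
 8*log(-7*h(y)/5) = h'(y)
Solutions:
 -Integral(1/(log(-_y) - log(5) + log(7)), (_y, h(y)))/8 = C1 - y


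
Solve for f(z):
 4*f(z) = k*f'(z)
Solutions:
 f(z) = C1*exp(4*z/k)


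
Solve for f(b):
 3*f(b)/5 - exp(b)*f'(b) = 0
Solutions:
 f(b) = C1*exp(-3*exp(-b)/5)


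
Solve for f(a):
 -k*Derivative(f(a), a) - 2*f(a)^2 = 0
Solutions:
 f(a) = k/(C1*k + 2*a)


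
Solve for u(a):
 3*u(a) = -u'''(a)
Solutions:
 u(a) = C3*exp(-3^(1/3)*a) + (C1*sin(3^(5/6)*a/2) + C2*cos(3^(5/6)*a/2))*exp(3^(1/3)*a/2)


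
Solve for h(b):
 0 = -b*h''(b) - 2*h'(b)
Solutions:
 h(b) = C1 + C2/b


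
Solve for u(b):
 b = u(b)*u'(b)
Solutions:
 u(b) = -sqrt(C1 + b^2)
 u(b) = sqrt(C1 + b^2)


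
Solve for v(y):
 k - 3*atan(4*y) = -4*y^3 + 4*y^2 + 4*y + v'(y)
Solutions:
 v(y) = C1 + k*y + y^4 - 4*y^3/3 - 2*y^2 - 3*y*atan(4*y) + 3*log(16*y^2 + 1)/8


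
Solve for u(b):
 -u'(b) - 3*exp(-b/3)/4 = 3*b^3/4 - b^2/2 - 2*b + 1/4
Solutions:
 u(b) = C1 - 3*b^4/16 + b^3/6 + b^2 - b/4 + 9*exp(-b/3)/4


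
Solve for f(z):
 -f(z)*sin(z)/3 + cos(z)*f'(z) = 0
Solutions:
 f(z) = C1/cos(z)^(1/3)


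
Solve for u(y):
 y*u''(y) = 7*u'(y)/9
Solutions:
 u(y) = C1 + C2*y^(16/9)


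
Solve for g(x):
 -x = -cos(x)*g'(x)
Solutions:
 g(x) = C1 + Integral(x/cos(x), x)


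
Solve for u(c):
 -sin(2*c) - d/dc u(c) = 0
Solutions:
 u(c) = C1 + cos(2*c)/2


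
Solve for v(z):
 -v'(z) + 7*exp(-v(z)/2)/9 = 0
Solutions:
 v(z) = 2*log(C1 + 7*z/18)


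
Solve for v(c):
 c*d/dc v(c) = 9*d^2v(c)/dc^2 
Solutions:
 v(c) = C1 + C2*erfi(sqrt(2)*c/6)


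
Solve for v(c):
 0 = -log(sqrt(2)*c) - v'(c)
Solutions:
 v(c) = C1 - c*log(c) - c*log(2)/2 + c


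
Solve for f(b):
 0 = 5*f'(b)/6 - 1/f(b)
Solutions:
 f(b) = -sqrt(C1 + 60*b)/5
 f(b) = sqrt(C1 + 60*b)/5


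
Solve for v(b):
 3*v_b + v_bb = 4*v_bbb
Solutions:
 v(b) = C1 + C2*exp(-3*b/4) + C3*exp(b)


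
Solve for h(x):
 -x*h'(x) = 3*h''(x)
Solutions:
 h(x) = C1 + C2*erf(sqrt(6)*x/6)


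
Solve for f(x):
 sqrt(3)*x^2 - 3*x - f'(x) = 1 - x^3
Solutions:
 f(x) = C1 + x^4/4 + sqrt(3)*x^3/3 - 3*x^2/2 - x


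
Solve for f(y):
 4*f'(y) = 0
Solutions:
 f(y) = C1


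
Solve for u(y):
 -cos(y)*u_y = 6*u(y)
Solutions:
 u(y) = C1*(sin(y)^3 - 3*sin(y)^2 + 3*sin(y) - 1)/(sin(y)^3 + 3*sin(y)^2 + 3*sin(y) + 1)


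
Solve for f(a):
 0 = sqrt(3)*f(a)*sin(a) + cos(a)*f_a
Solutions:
 f(a) = C1*cos(a)^(sqrt(3))


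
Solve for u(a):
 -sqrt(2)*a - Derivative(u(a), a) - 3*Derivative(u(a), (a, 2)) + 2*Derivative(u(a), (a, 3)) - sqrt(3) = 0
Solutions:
 u(a) = C1 + C2*exp(a*(3 - sqrt(17))/4) + C3*exp(a*(3 + sqrt(17))/4) - sqrt(2)*a^2/2 - sqrt(3)*a + 3*sqrt(2)*a


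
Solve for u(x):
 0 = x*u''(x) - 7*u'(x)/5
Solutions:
 u(x) = C1 + C2*x^(12/5)


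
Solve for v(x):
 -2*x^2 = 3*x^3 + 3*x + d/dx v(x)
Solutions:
 v(x) = C1 - 3*x^4/4 - 2*x^3/3 - 3*x^2/2


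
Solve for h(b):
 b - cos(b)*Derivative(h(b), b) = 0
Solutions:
 h(b) = C1 + Integral(b/cos(b), b)


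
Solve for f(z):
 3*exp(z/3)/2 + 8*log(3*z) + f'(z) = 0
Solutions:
 f(z) = C1 - 8*z*log(z) + 8*z*(1 - log(3)) - 9*exp(z/3)/2


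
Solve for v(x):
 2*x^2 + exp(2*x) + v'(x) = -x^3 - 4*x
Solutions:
 v(x) = C1 - x^4/4 - 2*x^3/3 - 2*x^2 - exp(2*x)/2


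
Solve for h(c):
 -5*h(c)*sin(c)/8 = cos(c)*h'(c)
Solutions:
 h(c) = C1*cos(c)^(5/8)


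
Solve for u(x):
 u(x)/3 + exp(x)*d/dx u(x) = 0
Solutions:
 u(x) = C1*exp(exp(-x)/3)


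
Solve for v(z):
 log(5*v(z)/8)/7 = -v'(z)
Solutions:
 -7*Integral(1/(-log(_y) - log(5) + 3*log(2)), (_y, v(z))) = C1 - z


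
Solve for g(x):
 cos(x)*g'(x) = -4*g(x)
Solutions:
 g(x) = C1*(sin(x)^2 - 2*sin(x) + 1)/(sin(x)^2 + 2*sin(x) + 1)


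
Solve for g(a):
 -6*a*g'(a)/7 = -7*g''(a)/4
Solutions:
 g(a) = C1 + C2*erfi(2*sqrt(3)*a/7)


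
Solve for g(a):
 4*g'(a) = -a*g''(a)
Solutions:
 g(a) = C1 + C2/a^3


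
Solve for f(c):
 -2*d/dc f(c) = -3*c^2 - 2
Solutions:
 f(c) = C1 + c^3/2 + c


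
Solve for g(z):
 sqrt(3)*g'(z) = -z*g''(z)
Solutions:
 g(z) = C1 + C2*z^(1 - sqrt(3))


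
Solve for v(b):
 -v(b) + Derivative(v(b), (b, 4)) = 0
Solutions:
 v(b) = C1*exp(-b) + C2*exp(b) + C3*sin(b) + C4*cos(b)


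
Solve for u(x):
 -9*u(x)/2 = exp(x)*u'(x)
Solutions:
 u(x) = C1*exp(9*exp(-x)/2)


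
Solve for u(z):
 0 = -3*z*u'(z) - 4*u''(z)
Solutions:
 u(z) = C1 + C2*erf(sqrt(6)*z/4)


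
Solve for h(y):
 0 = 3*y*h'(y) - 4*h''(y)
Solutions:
 h(y) = C1 + C2*erfi(sqrt(6)*y/4)


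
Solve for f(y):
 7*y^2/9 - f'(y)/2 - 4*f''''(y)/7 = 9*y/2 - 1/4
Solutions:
 f(y) = C1 + C4*exp(-7^(1/3)*y/2) + 14*y^3/27 - 9*y^2/2 + y/2 + (C2*sin(sqrt(3)*7^(1/3)*y/4) + C3*cos(sqrt(3)*7^(1/3)*y/4))*exp(7^(1/3)*y/4)


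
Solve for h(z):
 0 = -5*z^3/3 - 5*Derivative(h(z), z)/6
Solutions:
 h(z) = C1 - z^4/2


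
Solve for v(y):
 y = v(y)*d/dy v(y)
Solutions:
 v(y) = -sqrt(C1 + y^2)
 v(y) = sqrt(C1 + y^2)


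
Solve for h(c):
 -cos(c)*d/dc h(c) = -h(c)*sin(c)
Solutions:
 h(c) = C1/cos(c)


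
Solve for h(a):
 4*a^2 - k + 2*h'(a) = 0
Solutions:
 h(a) = C1 - 2*a^3/3 + a*k/2


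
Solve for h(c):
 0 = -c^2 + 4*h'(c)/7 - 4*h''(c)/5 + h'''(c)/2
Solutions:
 h(c) = C1 + 7*c^3/12 + 49*c^2/20 + 1519*c/400 + (C2*sin(2*sqrt(154)*c/35) + C3*cos(2*sqrt(154)*c/35))*exp(4*c/5)


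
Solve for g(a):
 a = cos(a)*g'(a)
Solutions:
 g(a) = C1 + Integral(a/cos(a), a)


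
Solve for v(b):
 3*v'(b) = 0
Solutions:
 v(b) = C1


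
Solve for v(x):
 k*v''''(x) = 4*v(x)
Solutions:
 v(x) = C1*exp(-sqrt(2)*x*(1/k)^(1/4)) + C2*exp(sqrt(2)*x*(1/k)^(1/4)) + C3*exp(-sqrt(2)*I*x*(1/k)^(1/4)) + C4*exp(sqrt(2)*I*x*(1/k)^(1/4))


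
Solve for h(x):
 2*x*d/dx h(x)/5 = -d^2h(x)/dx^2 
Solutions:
 h(x) = C1 + C2*erf(sqrt(5)*x/5)


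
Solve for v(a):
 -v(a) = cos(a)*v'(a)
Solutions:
 v(a) = C1*sqrt(sin(a) - 1)/sqrt(sin(a) + 1)


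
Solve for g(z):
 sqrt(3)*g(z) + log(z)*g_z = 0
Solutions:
 g(z) = C1*exp(-sqrt(3)*li(z))


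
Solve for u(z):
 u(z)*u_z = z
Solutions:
 u(z) = -sqrt(C1 + z^2)
 u(z) = sqrt(C1 + z^2)


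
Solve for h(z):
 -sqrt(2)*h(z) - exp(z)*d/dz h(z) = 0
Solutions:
 h(z) = C1*exp(sqrt(2)*exp(-z))


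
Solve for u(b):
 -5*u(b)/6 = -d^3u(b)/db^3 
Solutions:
 u(b) = C3*exp(5^(1/3)*6^(2/3)*b/6) + (C1*sin(2^(2/3)*3^(1/6)*5^(1/3)*b/4) + C2*cos(2^(2/3)*3^(1/6)*5^(1/3)*b/4))*exp(-5^(1/3)*6^(2/3)*b/12)


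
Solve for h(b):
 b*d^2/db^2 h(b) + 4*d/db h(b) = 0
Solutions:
 h(b) = C1 + C2/b^3


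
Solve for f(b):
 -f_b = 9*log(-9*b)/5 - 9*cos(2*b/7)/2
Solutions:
 f(b) = C1 - 9*b*log(-b)/5 - 18*b*log(3)/5 + 9*b/5 + 63*sin(2*b/7)/4


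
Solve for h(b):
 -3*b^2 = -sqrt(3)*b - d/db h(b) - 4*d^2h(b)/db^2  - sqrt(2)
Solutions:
 h(b) = C1 + C2*exp(-b/4) + b^3 - 12*b^2 - sqrt(3)*b^2/2 - sqrt(2)*b + 4*sqrt(3)*b + 96*b


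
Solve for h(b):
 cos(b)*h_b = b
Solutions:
 h(b) = C1 + Integral(b/cos(b), b)


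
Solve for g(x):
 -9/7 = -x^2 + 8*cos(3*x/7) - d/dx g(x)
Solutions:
 g(x) = C1 - x^3/3 + 9*x/7 + 56*sin(3*x/7)/3


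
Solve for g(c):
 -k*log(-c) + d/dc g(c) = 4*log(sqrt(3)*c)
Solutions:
 g(c) = C1 + c*(k + 4)*log(c) + c*(-k + I*pi*k - 4 + 2*log(3))


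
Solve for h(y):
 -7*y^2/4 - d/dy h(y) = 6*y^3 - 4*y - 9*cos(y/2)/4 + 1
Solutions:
 h(y) = C1 - 3*y^4/2 - 7*y^3/12 + 2*y^2 - y + 9*sin(y/2)/2


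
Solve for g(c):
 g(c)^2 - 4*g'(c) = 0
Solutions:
 g(c) = -4/(C1 + c)


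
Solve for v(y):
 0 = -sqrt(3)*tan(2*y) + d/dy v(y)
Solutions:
 v(y) = C1 - sqrt(3)*log(cos(2*y))/2


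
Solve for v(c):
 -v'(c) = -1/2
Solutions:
 v(c) = C1 + c/2


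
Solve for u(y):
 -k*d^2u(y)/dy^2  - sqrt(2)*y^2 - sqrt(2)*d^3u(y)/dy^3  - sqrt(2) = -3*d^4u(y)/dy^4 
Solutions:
 u(y) = C1 + C2*y + C3*exp(sqrt(2)*y*(1 - sqrt(6*k + 1))/6) + C4*exp(sqrt(2)*y*(sqrt(6*k + 1) + 1)/6) - sqrt(2)*y^4/(12*k) + sqrt(2)*y^2*(-1/2 - 3/k - 2/k^2)/k + 2*y^3/(3*k^2)


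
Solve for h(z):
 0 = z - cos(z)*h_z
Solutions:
 h(z) = C1 + Integral(z/cos(z), z)


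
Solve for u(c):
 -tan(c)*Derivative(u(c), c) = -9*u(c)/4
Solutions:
 u(c) = C1*sin(c)^(9/4)


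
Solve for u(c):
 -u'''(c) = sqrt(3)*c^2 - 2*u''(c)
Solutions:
 u(c) = C1 + C2*c + C3*exp(2*c) + sqrt(3)*c^4/24 + sqrt(3)*c^3/12 + sqrt(3)*c^2/8


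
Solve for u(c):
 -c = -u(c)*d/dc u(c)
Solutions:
 u(c) = -sqrt(C1 + c^2)
 u(c) = sqrt(C1 + c^2)


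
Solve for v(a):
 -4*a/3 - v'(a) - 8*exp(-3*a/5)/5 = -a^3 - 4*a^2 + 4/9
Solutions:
 v(a) = C1 + a^4/4 + 4*a^3/3 - 2*a^2/3 - 4*a/9 + 8*exp(-3*a/5)/3


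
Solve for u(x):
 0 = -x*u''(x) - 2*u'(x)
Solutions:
 u(x) = C1 + C2/x


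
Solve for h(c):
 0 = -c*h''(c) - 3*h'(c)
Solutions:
 h(c) = C1 + C2/c^2


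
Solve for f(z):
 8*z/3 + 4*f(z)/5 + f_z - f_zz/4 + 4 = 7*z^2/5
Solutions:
 f(z) = C1*exp(2*z*(1 - 3*sqrt(5)/5)) + C2*exp(2*z*(1 + 3*sqrt(5)/5)) + 7*z^2/4 - 185*z/24 + 275/48


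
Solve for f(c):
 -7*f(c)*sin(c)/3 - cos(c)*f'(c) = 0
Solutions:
 f(c) = C1*cos(c)^(7/3)


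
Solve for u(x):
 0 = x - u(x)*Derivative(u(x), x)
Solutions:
 u(x) = -sqrt(C1 + x^2)
 u(x) = sqrt(C1 + x^2)


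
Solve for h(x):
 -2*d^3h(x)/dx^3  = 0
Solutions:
 h(x) = C1 + C2*x + C3*x^2


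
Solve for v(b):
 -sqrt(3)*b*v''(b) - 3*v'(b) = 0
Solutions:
 v(b) = C1 + C2*b^(1 - sqrt(3))


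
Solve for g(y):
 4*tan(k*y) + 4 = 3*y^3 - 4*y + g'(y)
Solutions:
 g(y) = C1 - 3*y^4/4 + 2*y^2 + 4*y + 4*Piecewise((-log(cos(k*y))/k, Ne(k, 0)), (0, True))


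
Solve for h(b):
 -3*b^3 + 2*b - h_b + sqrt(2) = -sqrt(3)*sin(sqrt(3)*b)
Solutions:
 h(b) = C1 - 3*b^4/4 + b^2 + sqrt(2)*b - cos(sqrt(3)*b)


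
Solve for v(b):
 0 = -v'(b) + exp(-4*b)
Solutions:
 v(b) = C1 - exp(-4*b)/4


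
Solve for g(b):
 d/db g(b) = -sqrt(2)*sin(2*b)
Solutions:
 g(b) = C1 + sqrt(2)*cos(2*b)/2


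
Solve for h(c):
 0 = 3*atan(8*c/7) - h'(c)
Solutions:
 h(c) = C1 + 3*c*atan(8*c/7) - 21*log(64*c^2 + 49)/16


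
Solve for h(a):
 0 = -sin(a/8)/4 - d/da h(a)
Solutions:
 h(a) = C1 + 2*cos(a/8)


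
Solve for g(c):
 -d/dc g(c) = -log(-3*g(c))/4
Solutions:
 -4*Integral(1/(log(-_y) + log(3)), (_y, g(c))) = C1 - c


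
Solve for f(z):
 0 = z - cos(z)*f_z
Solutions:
 f(z) = C1 + Integral(z/cos(z), z)


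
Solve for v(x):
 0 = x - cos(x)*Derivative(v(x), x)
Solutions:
 v(x) = C1 + Integral(x/cos(x), x)


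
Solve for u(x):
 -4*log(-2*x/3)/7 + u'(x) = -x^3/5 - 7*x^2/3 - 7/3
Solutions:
 u(x) = C1 - x^4/20 - 7*x^3/9 + 4*x*log(-x)/7 + x*(-61 - 12*log(3) + 12*log(2))/21


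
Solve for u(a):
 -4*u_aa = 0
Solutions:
 u(a) = C1 + C2*a


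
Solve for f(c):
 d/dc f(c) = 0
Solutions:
 f(c) = C1


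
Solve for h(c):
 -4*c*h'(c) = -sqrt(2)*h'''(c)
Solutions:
 h(c) = C1 + Integral(C2*airyai(sqrt(2)*c) + C3*airybi(sqrt(2)*c), c)


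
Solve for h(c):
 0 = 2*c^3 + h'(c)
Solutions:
 h(c) = C1 - c^4/2


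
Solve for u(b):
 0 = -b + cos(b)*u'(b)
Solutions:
 u(b) = C1 + Integral(b/cos(b), b)


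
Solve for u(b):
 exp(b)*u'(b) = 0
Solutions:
 u(b) = C1


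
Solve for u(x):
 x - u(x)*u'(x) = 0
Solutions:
 u(x) = -sqrt(C1 + x^2)
 u(x) = sqrt(C1 + x^2)


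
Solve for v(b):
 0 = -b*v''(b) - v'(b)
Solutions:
 v(b) = C1 + C2*log(b)


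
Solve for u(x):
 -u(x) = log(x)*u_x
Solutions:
 u(x) = C1*exp(-li(x))


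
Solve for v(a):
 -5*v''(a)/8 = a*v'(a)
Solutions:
 v(a) = C1 + C2*erf(2*sqrt(5)*a/5)


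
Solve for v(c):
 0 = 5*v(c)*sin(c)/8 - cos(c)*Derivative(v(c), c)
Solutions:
 v(c) = C1/cos(c)^(5/8)


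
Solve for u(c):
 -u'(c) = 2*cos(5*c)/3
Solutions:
 u(c) = C1 - 2*sin(5*c)/15


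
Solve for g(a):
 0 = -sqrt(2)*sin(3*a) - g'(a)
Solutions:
 g(a) = C1 + sqrt(2)*cos(3*a)/3


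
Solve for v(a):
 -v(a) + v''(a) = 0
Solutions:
 v(a) = C1*exp(-a) + C2*exp(a)


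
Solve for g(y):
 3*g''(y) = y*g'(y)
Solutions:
 g(y) = C1 + C2*erfi(sqrt(6)*y/6)


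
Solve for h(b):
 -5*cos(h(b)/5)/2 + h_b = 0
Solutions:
 -5*b/2 - 5*log(sin(h(b)/5) - 1)/2 + 5*log(sin(h(b)/5) + 1)/2 = C1


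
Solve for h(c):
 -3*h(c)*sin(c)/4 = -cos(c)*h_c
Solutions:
 h(c) = C1/cos(c)^(3/4)


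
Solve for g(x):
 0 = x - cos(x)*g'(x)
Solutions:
 g(x) = C1 + Integral(x/cos(x), x)


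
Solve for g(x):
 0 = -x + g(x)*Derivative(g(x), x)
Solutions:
 g(x) = -sqrt(C1 + x^2)
 g(x) = sqrt(C1 + x^2)


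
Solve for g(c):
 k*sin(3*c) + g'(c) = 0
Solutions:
 g(c) = C1 + k*cos(3*c)/3


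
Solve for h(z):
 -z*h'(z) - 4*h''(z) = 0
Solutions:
 h(z) = C1 + C2*erf(sqrt(2)*z/4)


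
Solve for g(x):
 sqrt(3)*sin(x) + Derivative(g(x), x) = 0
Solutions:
 g(x) = C1 + sqrt(3)*cos(x)


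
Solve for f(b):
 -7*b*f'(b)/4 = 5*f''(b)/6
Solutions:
 f(b) = C1 + C2*erf(sqrt(105)*b/10)


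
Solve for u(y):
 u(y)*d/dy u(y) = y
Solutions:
 u(y) = -sqrt(C1 + y^2)
 u(y) = sqrt(C1 + y^2)


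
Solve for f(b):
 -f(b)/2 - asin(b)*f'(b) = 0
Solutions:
 f(b) = C1*exp(-Integral(1/asin(b), b)/2)


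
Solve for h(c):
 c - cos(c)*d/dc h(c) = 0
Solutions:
 h(c) = C1 + Integral(c/cos(c), c)


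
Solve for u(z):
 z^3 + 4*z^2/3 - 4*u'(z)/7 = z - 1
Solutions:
 u(z) = C1 + 7*z^4/16 + 7*z^3/9 - 7*z^2/8 + 7*z/4


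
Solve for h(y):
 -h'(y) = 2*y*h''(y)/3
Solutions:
 h(y) = C1 + C2/sqrt(y)


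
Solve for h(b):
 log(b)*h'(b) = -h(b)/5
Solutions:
 h(b) = C1*exp(-li(b)/5)


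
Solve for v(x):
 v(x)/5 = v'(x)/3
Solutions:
 v(x) = C1*exp(3*x/5)


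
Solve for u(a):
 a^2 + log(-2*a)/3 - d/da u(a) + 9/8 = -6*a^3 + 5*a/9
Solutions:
 u(a) = C1 + 3*a^4/2 + a^3/3 - 5*a^2/18 + a*log(-a)/3 + a*(8*log(2) + 19)/24


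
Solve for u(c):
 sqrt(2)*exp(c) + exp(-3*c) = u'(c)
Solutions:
 u(c) = C1 + sqrt(2)*exp(c) - exp(-3*c)/3


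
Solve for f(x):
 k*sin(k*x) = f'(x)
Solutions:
 f(x) = C1 - cos(k*x)


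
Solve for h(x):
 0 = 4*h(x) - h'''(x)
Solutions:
 h(x) = C3*exp(2^(2/3)*x) + (C1*sin(2^(2/3)*sqrt(3)*x/2) + C2*cos(2^(2/3)*sqrt(3)*x/2))*exp(-2^(2/3)*x/2)


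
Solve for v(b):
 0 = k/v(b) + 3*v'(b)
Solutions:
 v(b) = -sqrt(C1 - 6*b*k)/3
 v(b) = sqrt(C1 - 6*b*k)/3


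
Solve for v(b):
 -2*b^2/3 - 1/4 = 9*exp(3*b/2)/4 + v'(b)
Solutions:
 v(b) = C1 - 2*b^3/9 - b/4 - 3*exp(3*b/2)/2


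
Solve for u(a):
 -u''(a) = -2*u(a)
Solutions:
 u(a) = C1*exp(-sqrt(2)*a) + C2*exp(sqrt(2)*a)


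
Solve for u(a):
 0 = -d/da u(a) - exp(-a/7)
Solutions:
 u(a) = C1 + 7*exp(-a/7)


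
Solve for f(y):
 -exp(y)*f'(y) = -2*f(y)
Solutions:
 f(y) = C1*exp(-2*exp(-y))


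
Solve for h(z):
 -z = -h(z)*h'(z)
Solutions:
 h(z) = -sqrt(C1 + z^2)
 h(z) = sqrt(C1 + z^2)


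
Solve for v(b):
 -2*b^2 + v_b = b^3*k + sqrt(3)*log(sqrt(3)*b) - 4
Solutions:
 v(b) = C1 + b^4*k/4 + 2*b^3/3 + sqrt(3)*b*log(b) - 4*b - sqrt(3)*b + sqrt(3)*b*log(3)/2


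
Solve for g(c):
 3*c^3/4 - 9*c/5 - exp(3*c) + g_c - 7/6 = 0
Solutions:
 g(c) = C1 - 3*c^4/16 + 9*c^2/10 + 7*c/6 + exp(3*c)/3


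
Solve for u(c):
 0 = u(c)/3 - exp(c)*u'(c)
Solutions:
 u(c) = C1*exp(-exp(-c)/3)


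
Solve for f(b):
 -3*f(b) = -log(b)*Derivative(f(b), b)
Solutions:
 f(b) = C1*exp(3*li(b))


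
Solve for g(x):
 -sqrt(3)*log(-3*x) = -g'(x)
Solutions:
 g(x) = C1 + sqrt(3)*x*log(-x) + sqrt(3)*x*(-1 + log(3))


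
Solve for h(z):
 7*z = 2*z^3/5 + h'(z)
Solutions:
 h(z) = C1 - z^4/10 + 7*z^2/2


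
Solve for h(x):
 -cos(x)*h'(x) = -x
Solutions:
 h(x) = C1 + Integral(x/cos(x), x)


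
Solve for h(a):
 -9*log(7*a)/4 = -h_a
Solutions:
 h(a) = C1 + 9*a*log(a)/4 - 9*a/4 + 9*a*log(7)/4


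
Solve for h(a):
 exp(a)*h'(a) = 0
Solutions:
 h(a) = C1


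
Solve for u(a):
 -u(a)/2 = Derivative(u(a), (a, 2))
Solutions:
 u(a) = C1*sin(sqrt(2)*a/2) + C2*cos(sqrt(2)*a/2)


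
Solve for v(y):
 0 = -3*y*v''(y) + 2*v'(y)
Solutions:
 v(y) = C1 + C2*y^(5/3)


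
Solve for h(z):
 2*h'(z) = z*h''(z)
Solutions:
 h(z) = C1 + C2*z^3


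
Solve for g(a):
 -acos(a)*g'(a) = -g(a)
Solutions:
 g(a) = C1*exp(Integral(1/acos(a), a))


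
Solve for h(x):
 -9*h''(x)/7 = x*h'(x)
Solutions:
 h(x) = C1 + C2*erf(sqrt(14)*x/6)


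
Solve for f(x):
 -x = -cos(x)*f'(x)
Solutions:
 f(x) = C1 + Integral(x/cos(x), x)


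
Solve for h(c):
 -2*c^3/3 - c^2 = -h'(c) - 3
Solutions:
 h(c) = C1 + c^4/6 + c^3/3 - 3*c


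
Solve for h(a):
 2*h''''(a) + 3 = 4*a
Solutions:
 h(a) = C1 + C2*a + C3*a^2 + C4*a^3 + a^5/60 - a^4/16


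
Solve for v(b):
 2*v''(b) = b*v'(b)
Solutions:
 v(b) = C1 + C2*erfi(b/2)


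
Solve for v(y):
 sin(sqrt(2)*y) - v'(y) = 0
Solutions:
 v(y) = C1 - sqrt(2)*cos(sqrt(2)*y)/2


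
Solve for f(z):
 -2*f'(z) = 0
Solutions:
 f(z) = C1


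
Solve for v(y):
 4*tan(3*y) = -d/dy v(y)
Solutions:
 v(y) = C1 + 4*log(cos(3*y))/3


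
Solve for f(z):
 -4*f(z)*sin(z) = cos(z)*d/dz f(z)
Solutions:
 f(z) = C1*cos(z)^4


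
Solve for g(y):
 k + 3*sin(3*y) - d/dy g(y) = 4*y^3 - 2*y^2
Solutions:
 g(y) = C1 + k*y - y^4 + 2*y^3/3 - cos(3*y)


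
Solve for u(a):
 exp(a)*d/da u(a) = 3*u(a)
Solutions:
 u(a) = C1*exp(-3*exp(-a))


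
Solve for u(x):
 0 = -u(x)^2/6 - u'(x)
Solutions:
 u(x) = 6/(C1 + x)


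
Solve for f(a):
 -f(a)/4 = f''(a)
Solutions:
 f(a) = C1*sin(a/2) + C2*cos(a/2)


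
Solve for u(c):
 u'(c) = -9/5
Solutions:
 u(c) = C1 - 9*c/5


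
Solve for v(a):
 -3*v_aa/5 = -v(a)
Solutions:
 v(a) = C1*exp(-sqrt(15)*a/3) + C2*exp(sqrt(15)*a/3)


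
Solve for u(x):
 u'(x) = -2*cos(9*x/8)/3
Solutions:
 u(x) = C1 - 16*sin(9*x/8)/27


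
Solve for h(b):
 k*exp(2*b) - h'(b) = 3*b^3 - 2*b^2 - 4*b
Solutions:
 h(b) = C1 - 3*b^4/4 + 2*b^3/3 + 2*b^2 + k*exp(2*b)/2


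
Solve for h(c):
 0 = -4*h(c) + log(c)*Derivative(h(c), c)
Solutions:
 h(c) = C1*exp(4*li(c))


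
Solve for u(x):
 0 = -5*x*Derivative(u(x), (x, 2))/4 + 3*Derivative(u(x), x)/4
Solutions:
 u(x) = C1 + C2*x^(8/5)


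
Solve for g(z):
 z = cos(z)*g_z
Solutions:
 g(z) = C1 + Integral(z/cos(z), z)


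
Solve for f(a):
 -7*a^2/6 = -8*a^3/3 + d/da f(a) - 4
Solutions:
 f(a) = C1 + 2*a^4/3 - 7*a^3/18 + 4*a


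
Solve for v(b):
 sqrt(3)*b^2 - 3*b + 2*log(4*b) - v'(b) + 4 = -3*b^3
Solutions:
 v(b) = C1 + 3*b^4/4 + sqrt(3)*b^3/3 - 3*b^2/2 + 2*b*log(b) + 2*b + 4*b*log(2)


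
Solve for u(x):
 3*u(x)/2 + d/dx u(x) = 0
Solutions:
 u(x) = C1*exp(-3*x/2)


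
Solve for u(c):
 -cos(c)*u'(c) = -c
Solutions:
 u(c) = C1 + Integral(c/cos(c), c)


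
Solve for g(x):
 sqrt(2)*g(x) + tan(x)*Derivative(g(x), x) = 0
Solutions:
 g(x) = C1/sin(x)^(sqrt(2))


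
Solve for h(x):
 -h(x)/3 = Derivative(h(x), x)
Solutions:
 h(x) = C1*exp(-x/3)


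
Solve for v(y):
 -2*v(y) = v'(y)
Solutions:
 v(y) = C1*exp(-2*y)


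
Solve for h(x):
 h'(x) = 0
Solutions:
 h(x) = C1


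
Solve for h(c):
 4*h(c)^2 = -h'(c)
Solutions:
 h(c) = 1/(C1 + 4*c)


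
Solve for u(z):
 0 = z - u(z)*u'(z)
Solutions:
 u(z) = -sqrt(C1 + z^2)
 u(z) = sqrt(C1 + z^2)


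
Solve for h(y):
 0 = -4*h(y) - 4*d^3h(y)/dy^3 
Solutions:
 h(y) = C3*exp(-y) + (C1*sin(sqrt(3)*y/2) + C2*cos(sqrt(3)*y/2))*exp(y/2)


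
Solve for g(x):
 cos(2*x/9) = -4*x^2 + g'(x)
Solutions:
 g(x) = C1 + 4*x^3/3 + 9*sin(2*x/9)/2


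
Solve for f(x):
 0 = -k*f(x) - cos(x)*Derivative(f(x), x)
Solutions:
 f(x) = C1*exp(k*(log(sin(x) - 1) - log(sin(x) + 1))/2)


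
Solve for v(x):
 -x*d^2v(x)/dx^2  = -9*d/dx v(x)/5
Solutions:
 v(x) = C1 + C2*x^(14/5)


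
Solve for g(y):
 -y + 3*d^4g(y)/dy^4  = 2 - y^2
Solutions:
 g(y) = C1 + C2*y + C3*y^2 + C4*y^3 - y^6/1080 + y^5/360 + y^4/36


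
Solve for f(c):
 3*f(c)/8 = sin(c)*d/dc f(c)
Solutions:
 f(c) = C1*(cos(c) - 1)^(3/16)/(cos(c) + 1)^(3/16)


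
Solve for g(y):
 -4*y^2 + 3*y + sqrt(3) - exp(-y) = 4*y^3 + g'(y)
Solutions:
 g(y) = C1 - y^4 - 4*y^3/3 + 3*y^2/2 + sqrt(3)*y + exp(-y)


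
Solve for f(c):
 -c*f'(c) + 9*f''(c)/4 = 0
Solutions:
 f(c) = C1 + C2*erfi(sqrt(2)*c/3)


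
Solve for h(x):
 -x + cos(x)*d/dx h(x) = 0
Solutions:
 h(x) = C1 + Integral(x/cos(x), x)


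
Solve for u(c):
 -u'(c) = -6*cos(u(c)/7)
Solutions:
 -6*c - 7*log(sin(u(c)/7) - 1)/2 + 7*log(sin(u(c)/7) + 1)/2 = C1


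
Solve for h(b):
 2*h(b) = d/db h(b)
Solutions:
 h(b) = C1*exp(2*b)


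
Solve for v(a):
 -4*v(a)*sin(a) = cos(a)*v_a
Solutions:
 v(a) = C1*cos(a)^4


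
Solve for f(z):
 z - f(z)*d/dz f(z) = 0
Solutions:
 f(z) = -sqrt(C1 + z^2)
 f(z) = sqrt(C1 + z^2)


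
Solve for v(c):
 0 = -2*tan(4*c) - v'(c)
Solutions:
 v(c) = C1 + log(cos(4*c))/2


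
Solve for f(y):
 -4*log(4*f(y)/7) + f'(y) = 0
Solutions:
 -Integral(1/(log(_y) - log(7) + 2*log(2)), (_y, f(y)))/4 = C1 - y


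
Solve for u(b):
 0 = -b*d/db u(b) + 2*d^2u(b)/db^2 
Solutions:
 u(b) = C1 + C2*erfi(b/2)


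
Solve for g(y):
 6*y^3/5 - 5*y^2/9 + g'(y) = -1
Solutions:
 g(y) = C1 - 3*y^4/10 + 5*y^3/27 - y


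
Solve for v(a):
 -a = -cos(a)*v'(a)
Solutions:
 v(a) = C1 + Integral(a/cos(a), a)


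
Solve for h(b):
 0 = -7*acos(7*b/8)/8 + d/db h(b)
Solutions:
 h(b) = C1 + 7*b*acos(7*b/8)/8 - sqrt(64 - 49*b^2)/8


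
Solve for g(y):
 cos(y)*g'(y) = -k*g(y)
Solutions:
 g(y) = C1*exp(k*(log(sin(y) - 1) - log(sin(y) + 1))/2)


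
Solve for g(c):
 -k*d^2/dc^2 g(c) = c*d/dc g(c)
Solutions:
 g(c) = C1 + C2*sqrt(k)*erf(sqrt(2)*c*sqrt(1/k)/2)


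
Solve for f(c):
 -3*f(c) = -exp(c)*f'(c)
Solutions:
 f(c) = C1*exp(-3*exp(-c))


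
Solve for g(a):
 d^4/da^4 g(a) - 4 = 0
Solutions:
 g(a) = C1 + C2*a + C3*a^2 + C4*a^3 + a^4/6


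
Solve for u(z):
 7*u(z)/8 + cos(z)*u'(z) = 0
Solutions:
 u(z) = C1*(sin(z) - 1)^(7/16)/(sin(z) + 1)^(7/16)


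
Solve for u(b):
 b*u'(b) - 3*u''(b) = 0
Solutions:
 u(b) = C1 + C2*erfi(sqrt(6)*b/6)


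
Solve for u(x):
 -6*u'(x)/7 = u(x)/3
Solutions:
 u(x) = C1*exp(-7*x/18)


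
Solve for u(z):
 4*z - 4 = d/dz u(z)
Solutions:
 u(z) = C1 + 2*z^2 - 4*z


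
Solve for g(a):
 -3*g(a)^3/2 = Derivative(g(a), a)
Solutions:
 g(a) = -sqrt(-1/(C1 - 3*a))
 g(a) = sqrt(-1/(C1 - 3*a))


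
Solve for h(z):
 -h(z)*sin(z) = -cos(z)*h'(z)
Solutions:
 h(z) = C1/cos(z)


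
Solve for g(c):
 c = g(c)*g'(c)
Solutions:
 g(c) = -sqrt(C1 + c^2)
 g(c) = sqrt(C1 + c^2)


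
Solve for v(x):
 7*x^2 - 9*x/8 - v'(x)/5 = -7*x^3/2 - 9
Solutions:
 v(x) = C1 + 35*x^4/8 + 35*x^3/3 - 45*x^2/16 + 45*x


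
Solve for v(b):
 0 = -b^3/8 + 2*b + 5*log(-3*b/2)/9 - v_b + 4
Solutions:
 v(b) = C1 - b^4/32 + b^2 + 5*b*log(-b)/9 + b*(-5*log(2) + 5*log(3) + 31)/9


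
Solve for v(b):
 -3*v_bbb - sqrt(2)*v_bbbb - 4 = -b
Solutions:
 v(b) = C1 + C2*b + C3*b^2 + C4*exp(-3*sqrt(2)*b/2) + b^4/72 + b^3*(-12 - sqrt(2))/54


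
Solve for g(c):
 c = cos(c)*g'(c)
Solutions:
 g(c) = C1 + Integral(c/cos(c), c)


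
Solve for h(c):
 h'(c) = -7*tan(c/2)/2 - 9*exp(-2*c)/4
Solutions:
 h(c) = C1 - 7*log(tan(c/2)^2 + 1)/2 + 9*exp(-2*c)/8


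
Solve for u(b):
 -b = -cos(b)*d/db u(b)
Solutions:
 u(b) = C1 + Integral(b/cos(b), b)


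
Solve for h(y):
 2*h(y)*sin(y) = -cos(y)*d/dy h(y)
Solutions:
 h(y) = C1*cos(y)^2


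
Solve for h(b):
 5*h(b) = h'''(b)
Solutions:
 h(b) = C3*exp(5^(1/3)*b) + (C1*sin(sqrt(3)*5^(1/3)*b/2) + C2*cos(sqrt(3)*5^(1/3)*b/2))*exp(-5^(1/3)*b/2)


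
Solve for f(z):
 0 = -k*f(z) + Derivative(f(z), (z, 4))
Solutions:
 f(z) = C1*exp(-k^(1/4)*z) + C2*exp(k^(1/4)*z) + C3*exp(-I*k^(1/4)*z) + C4*exp(I*k^(1/4)*z)


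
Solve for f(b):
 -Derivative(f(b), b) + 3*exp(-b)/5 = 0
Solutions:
 f(b) = C1 - 3*exp(-b)/5


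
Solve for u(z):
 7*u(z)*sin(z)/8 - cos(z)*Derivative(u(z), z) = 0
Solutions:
 u(z) = C1/cos(z)^(7/8)


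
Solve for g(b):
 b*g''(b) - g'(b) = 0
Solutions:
 g(b) = C1 + C2*b^2


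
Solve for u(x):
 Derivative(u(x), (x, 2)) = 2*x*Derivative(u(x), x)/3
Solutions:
 u(x) = C1 + C2*erfi(sqrt(3)*x/3)


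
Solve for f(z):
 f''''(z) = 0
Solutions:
 f(z) = C1 + C2*z + C3*z^2 + C4*z^3


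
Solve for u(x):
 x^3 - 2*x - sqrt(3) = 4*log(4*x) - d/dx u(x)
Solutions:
 u(x) = C1 - x^4/4 + x^2 + 4*x*log(x) - 4*x + sqrt(3)*x + x*log(256)


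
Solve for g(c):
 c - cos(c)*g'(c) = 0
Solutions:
 g(c) = C1 + Integral(c/cos(c), c)


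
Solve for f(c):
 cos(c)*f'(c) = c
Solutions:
 f(c) = C1 + Integral(c/cos(c), c)


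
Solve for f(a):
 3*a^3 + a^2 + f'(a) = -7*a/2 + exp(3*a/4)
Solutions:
 f(a) = C1 - 3*a^4/4 - a^3/3 - 7*a^2/4 + 4*exp(3*a/4)/3


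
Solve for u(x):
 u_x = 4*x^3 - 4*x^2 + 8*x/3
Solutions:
 u(x) = C1 + x^4 - 4*x^3/3 + 4*x^2/3


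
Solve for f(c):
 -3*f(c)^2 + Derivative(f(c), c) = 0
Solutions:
 f(c) = -1/(C1 + 3*c)


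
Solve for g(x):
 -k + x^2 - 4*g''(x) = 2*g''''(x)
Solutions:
 g(x) = C1 + C2*x + C3*sin(sqrt(2)*x) + C4*cos(sqrt(2)*x) + x^4/48 + x^2*(-k - 1)/8


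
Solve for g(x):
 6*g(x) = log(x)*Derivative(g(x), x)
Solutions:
 g(x) = C1*exp(6*li(x))


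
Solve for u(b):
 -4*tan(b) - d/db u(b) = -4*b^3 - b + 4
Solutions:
 u(b) = C1 + b^4 + b^2/2 - 4*b + 4*log(cos(b))


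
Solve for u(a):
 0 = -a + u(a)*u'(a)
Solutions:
 u(a) = -sqrt(C1 + a^2)
 u(a) = sqrt(C1 + a^2)


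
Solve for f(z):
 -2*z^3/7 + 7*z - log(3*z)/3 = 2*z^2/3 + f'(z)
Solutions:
 f(z) = C1 - z^4/14 - 2*z^3/9 + 7*z^2/2 - z*log(z)/3 - z*log(3)/3 + z/3


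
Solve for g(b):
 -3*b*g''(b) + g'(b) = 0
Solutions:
 g(b) = C1 + C2*b^(4/3)


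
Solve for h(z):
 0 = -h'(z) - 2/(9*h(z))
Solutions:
 h(z) = -sqrt(C1 - 4*z)/3
 h(z) = sqrt(C1 - 4*z)/3


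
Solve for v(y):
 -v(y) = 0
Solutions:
 v(y) = 0


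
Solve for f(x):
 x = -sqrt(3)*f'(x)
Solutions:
 f(x) = C1 - sqrt(3)*x^2/6


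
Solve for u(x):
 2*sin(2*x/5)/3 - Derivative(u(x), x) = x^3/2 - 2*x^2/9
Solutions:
 u(x) = C1 - x^4/8 + 2*x^3/27 - 5*cos(2*x/5)/3


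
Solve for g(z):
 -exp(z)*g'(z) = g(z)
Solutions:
 g(z) = C1*exp(exp(-z))


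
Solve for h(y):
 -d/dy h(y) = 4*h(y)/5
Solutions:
 h(y) = C1*exp(-4*y/5)


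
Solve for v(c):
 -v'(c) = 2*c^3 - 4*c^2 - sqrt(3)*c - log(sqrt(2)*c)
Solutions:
 v(c) = C1 - c^4/2 + 4*c^3/3 + sqrt(3)*c^2/2 + c*log(c) - c + c*log(2)/2


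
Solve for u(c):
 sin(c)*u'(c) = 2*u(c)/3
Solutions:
 u(c) = C1*(cos(c) - 1)^(1/3)/(cos(c) + 1)^(1/3)


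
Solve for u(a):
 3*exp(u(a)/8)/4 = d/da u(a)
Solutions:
 u(a) = 8*log(-1/(C1 + 3*a)) + 40*log(2)


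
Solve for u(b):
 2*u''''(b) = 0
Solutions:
 u(b) = C1 + C2*b + C3*b^2 + C4*b^3


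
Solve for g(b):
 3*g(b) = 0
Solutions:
 g(b) = 0


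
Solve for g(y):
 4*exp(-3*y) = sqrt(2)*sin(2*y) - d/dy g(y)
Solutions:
 g(y) = C1 - sqrt(2)*cos(2*y)/2 + 4*exp(-3*y)/3


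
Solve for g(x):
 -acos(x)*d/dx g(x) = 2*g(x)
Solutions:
 g(x) = C1*exp(-2*Integral(1/acos(x), x))


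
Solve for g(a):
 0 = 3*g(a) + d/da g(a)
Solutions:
 g(a) = C1*exp(-3*a)


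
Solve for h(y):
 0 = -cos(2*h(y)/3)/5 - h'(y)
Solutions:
 y/5 - 3*log(sin(2*h(y)/3) - 1)/4 + 3*log(sin(2*h(y)/3) + 1)/4 = C1


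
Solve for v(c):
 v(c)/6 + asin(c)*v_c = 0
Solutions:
 v(c) = C1*exp(-Integral(1/asin(c), c)/6)


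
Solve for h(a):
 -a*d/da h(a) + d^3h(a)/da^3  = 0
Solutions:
 h(a) = C1 + Integral(C2*airyai(a) + C3*airybi(a), a)


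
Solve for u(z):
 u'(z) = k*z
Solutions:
 u(z) = C1 + k*z^2/2


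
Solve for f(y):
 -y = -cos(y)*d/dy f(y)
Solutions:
 f(y) = C1 + Integral(y/cos(y), y)


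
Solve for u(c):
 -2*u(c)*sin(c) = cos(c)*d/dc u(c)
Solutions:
 u(c) = C1*cos(c)^2


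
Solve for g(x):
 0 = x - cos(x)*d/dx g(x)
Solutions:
 g(x) = C1 + Integral(x/cos(x), x)


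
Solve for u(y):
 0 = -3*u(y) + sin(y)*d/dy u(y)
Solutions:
 u(y) = C1*(cos(y) - 1)^(3/2)/(cos(y) + 1)^(3/2)


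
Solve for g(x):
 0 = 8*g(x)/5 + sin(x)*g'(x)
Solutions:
 g(x) = C1*(cos(x) + 1)^(4/5)/(cos(x) - 1)^(4/5)


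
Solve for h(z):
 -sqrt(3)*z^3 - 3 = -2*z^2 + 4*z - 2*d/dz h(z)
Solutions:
 h(z) = C1 + sqrt(3)*z^4/8 - z^3/3 + z^2 + 3*z/2


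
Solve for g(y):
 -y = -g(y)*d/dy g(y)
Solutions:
 g(y) = -sqrt(C1 + y^2)
 g(y) = sqrt(C1 + y^2)


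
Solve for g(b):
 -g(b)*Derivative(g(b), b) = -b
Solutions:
 g(b) = -sqrt(C1 + b^2)
 g(b) = sqrt(C1 + b^2)


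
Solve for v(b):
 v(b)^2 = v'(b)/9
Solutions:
 v(b) = -1/(C1 + 9*b)


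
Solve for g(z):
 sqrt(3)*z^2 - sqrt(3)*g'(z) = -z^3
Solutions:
 g(z) = C1 + sqrt(3)*z^4/12 + z^3/3


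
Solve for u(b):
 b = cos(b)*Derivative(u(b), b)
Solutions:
 u(b) = C1 + Integral(b/cos(b), b)


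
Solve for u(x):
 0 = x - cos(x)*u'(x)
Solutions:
 u(x) = C1 + Integral(x/cos(x), x)


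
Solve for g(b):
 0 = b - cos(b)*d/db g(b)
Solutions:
 g(b) = C1 + Integral(b/cos(b), b)


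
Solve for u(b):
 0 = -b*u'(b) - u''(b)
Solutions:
 u(b) = C1 + C2*erf(sqrt(2)*b/2)


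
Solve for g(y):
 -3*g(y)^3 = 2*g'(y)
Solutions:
 g(y) = -sqrt(-1/(C1 - 3*y))
 g(y) = sqrt(-1/(C1 - 3*y))


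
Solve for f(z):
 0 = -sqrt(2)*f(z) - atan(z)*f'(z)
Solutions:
 f(z) = C1*exp(-sqrt(2)*Integral(1/atan(z), z))


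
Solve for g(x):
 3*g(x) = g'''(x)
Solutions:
 g(x) = C3*exp(3^(1/3)*x) + (C1*sin(3^(5/6)*x/2) + C2*cos(3^(5/6)*x/2))*exp(-3^(1/3)*x/2)


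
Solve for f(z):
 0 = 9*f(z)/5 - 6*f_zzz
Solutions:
 f(z) = C3*exp(10^(2/3)*3^(1/3)*z/10) + (C1*sin(10^(2/3)*3^(5/6)*z/20) + C2*cos(10^(2/3)*3^(5/6)*z/20))*exp(-10^(2/3)*3^(1/3)*z/20)


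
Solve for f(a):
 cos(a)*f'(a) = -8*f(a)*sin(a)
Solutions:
 f(a) = C1*cos(a)^8


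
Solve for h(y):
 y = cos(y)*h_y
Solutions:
 h(y) = C1 + Integral(y/cos(y), y)


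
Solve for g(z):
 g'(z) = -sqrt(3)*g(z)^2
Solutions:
 g(z) = 1/(C1 + sqrt(3)*z)


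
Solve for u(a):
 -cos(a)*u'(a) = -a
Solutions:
 u(a) = C1 + Integral(a/cos(a), a)


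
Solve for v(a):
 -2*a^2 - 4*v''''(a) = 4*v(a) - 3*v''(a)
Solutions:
 v(a) = -a^2/2 + (C1*sin(a*sin(atan(sqrt(55)/3)/2)) + C2*cos(a*sin(atan(sqrt(55)/3)/2)))*exp(-a*cos(atan(sqrt(55)/3)/2)) + (C3*sin(a*sin(atan(sqrt(55)/3)/2)) + C4*cos(a*sin(atan(sqrt(55)/3)/2)))*exp(a*cos(atan(sqrt(55)/3)/2)) - 3/4


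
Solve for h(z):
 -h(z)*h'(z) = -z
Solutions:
 h(z) = -sqrt(C1 + z^2)
 h(z) = sqrt(C1 + z^2)


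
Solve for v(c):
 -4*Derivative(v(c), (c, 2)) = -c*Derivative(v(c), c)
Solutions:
 v(c) = C1 + C2*erfi(sqrt(2)*c/4)


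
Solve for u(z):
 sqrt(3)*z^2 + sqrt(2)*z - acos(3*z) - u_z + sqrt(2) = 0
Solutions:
 u(z) = C1 + sqrt(3)*z^3/3 + sqrt(2)*z^2/2 - z*acos(3*z) + sqrt(2)*z + sqrt(1 - 9*z^2)/3


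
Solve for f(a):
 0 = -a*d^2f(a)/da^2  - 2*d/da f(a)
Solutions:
 f(a) = C1 + C2/a


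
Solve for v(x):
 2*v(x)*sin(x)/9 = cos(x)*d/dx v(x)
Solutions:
 v(x) = C1/cos(x)^(2/9)


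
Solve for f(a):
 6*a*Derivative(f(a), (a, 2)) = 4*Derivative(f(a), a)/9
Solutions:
 f(a) = C1 + C2*a^(29/27)


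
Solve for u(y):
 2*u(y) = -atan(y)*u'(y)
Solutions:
 u(y) = C1*exp(-2*Integral(1/atan(y), y))


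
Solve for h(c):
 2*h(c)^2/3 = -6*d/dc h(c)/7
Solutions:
 h(c) = 9/(C1 + 7*c)


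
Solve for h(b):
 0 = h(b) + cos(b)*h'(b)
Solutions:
 h(b) = C1*sqrt(sin(b) - 1)/sqrt(sin(b) + 1)


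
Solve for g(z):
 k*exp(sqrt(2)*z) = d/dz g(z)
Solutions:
 g(z) = C1 + sqrt(2)*k*exp(sqrt(2)*z)/2


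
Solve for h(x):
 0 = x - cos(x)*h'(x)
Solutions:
 h(x) = C1 + Integral(x/cos(x), x)


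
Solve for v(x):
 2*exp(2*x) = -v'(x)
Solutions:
 v(x) = C1 - exp(2*x)


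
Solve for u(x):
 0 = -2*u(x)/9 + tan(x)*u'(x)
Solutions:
 u(x) = C1*sin(x)^(2/9)


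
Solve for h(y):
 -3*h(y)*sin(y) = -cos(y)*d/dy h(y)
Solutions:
 h(y) = C1/cos(y)^3


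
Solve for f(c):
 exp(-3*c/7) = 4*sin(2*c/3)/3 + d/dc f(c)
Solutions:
 f(c) = C1 + 2*cos(2*c/3) - 7*exp(-3*c/7)/3


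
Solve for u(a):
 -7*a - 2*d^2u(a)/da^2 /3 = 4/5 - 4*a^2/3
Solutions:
 u(a) = C1 + C2*a + a^4/6 - 7*a^3/4 - 3*a^2/5


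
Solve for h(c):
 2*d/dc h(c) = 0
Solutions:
 h(c) = C1


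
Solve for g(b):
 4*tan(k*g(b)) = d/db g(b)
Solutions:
 g(b) = Piecewise((-asin(exp(C1*k + 4*b*k))/k + pi/k, Ne(k, 0)), (nan, True))
 g(b) = Piecewise((asin(exp(C1*k + 4*b*k))/k, Ne(k, 0)), (nan, True))


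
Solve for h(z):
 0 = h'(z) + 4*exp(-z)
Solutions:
 h(z) = C1 + 4*exp(-z)


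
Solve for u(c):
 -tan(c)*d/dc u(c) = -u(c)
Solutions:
 u(c) = C1*sin(c)


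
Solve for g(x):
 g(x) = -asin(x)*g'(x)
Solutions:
 g(x) = C1*exp(-Integral(1/asin(x), x))


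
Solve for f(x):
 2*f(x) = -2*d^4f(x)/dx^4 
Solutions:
 f(x) = (C1*sin(sqrt(2)*x/2) + C2*cos(sqrt(2)*x/2))*exp(-sqrt(2)*x/2) + (C3*sin(sqrt(2)*x/2) + C4*cos(sqrt(2)*x/2))*exp(sqrt(2)*x/2)


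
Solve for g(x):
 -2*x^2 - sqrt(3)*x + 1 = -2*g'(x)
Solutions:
 g(x) = C1 + x^3/3 + sqrt(3)*x^2/4 - x/2


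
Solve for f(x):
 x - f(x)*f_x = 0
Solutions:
 f(x) = -sqrt(C1 + x^2)
 f(x) = sqrt(C1 + x^2)


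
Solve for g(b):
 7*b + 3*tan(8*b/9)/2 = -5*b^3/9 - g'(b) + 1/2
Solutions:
 g(b) = C1 - 5*b^4/36 - 7*b^2/2 + b/2 + 27*log(cos(8*b/9))/16


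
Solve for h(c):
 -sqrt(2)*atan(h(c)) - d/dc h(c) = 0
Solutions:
 Integral(1/atan(_y), (_y, h(c))) = C1 - sqrt(2)*c


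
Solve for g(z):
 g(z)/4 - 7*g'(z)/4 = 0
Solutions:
 g(z) = C1*exp(z/7)


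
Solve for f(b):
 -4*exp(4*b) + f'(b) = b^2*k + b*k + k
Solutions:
 f(b) = C1 + b^3*k/3 + b^2*k/2 + b*k + exp(4*b)


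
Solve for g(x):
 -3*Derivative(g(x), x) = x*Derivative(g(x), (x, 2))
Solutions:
 g(x) = C1 + C2/x^2


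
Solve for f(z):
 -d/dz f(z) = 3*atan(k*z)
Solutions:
 f(z) = C1 - 3*Piecewise((z*atan(k*z) - log(k^2*z^2 + 1)/(2*k), Ne(k, 0)), (0, True))


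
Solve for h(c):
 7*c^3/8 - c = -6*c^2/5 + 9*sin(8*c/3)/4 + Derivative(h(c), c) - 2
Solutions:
 h(c) = C1 + 7*c^4/32 + 2*c^3/5 - c^2/2 + 2*c + 27*cos(8*c/3)/32


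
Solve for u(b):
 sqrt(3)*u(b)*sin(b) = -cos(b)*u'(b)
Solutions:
 u(b) = C1*cos(b)^(sqrt(3))


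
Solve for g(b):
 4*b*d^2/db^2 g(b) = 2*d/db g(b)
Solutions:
 g(b) = C1 + C2*b^(3/2)


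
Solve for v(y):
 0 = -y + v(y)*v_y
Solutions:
 v(y) = -sqrt(C1 + y^2)
 v(y) = sqrt(C1 + y^2)


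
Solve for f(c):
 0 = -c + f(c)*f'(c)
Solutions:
 f(c) = -sqrt(C1 + c^2)
 f(c) = sqrt(C1 + c^2)
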